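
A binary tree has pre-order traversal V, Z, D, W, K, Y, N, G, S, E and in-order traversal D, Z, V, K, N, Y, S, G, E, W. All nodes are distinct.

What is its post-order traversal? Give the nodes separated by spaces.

D Z N S E G Y K W V

The first element of pre-order is the root; it splits in-order into left and right subtrees.
Root V: left subtree has 2 nodes {D, Z}, right has 7 {K, N, Y, S, G, E, W}.
  Root Z: left subtree has 1 node {D}, right has 0 { }.
  Root W: left subtree has 6 nodes {K, N, Y, S, G, E}, right has 0 { }.
    Root K: left subtree has 0 nodes { }, right has 5 {N, Y, S, G, E}.
      Root Y: left subtree has 1 node {N}, right has 3 {S, G, E}.
        Root G: left subtree has 1 node {S}, right has 1 {E}.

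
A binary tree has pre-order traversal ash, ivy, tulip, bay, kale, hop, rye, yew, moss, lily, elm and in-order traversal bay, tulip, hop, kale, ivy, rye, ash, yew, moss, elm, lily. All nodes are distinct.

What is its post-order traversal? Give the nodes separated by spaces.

The first element of pre-order is the root; it splits in-order into left and right subtrees.
Root ash: left subtree has 6 nodes {bay, tulip, hop, kale, ivy, rye}, right has 4 {yew, moss, elm, lily}.
  Root ivy: left subtree has 4 nodes {bay, tulip, hop, kale}, right has 1 {rye}.
    Root tulip: left subtree has 1 node {bay}, right has 2 {hop, kale}.
      Root kale: left subtree has 1 node {hop}, right has 0 { }.
  Root yew: left subtree has 0 nodes { }, right has 3 {moss, elm, lily}.
    Root moss: left subtree has 0 nodes { }, right has 2 {elm, lily}.
      Root lily: left subtree has 1 node {elm}, right has 0 { }.

bay hop kale tulip rye ivy elm lily moss yew ash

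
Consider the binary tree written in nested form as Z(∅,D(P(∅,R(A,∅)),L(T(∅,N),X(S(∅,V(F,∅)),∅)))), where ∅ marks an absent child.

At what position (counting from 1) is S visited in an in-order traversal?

In-order visits the left subtree, then the node, then the right subtree.
At Z: no left child.
Visit Z.
At Z: go right to D.
  At D: go left to P.
    At P: no left child.
    Visit P.
    At P: go right to R.
      At R: go left to A.
        A is a leaf — visit A.
      Visit R.
      At R: no right child.
  Visit D.
  At D: go right to L.
    At L: go left to T.
      At T: no left child.
      Visit T.
      At T: go right to N.
        N is a leaf — visit N.
    Visit L.
    At L: go right to X.
      At X: go left to S.
        At S: no left child.
        Visit S.
        At S: go right to V.
          At V: go left to F.
            F is a leaf — visit F.
          Visit V.
          At V: no right child.
      Visit X.
      At X: no right child.
Full in-order sequence: Z, P, A, R, D, T, N, L, S, F, V, X.

9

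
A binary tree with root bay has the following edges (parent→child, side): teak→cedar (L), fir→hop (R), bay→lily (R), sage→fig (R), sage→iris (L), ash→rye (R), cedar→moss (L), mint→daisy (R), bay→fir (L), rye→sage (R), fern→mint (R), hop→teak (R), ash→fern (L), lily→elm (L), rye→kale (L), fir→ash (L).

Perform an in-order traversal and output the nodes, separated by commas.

In-order visits the left subtree, then the node, then the right subtree.
At bay: go left to fir.
  At fir: go left to ash.
    At ash: go left to fern.
      At fern: no left child.
      Visit fern.
      At fern: go right to mint.
        At mint: no left child.
        Visit mint.
        At mint: go right to daisy.
          daisy is a leaf — visit daisy.
    Visit ash.
    At ash: go right to rye.
      At rye: go left to kale.
        kale is a leaf — visit kale.
      Visit rye.
      At rye: go right to sage.
        At sage: go left to iris.
          iris is a leaf — visit iris.
        Visit sage.
        At sage: go right to fig.
          fig is a leaf — visit fig.
  Visit fir.
  At fir: go right to hop.
    At hop: no left child.
    Visit hop.
    At hop: go right to teak.
      At teak: go left to cedar.
        At cedar: go left to moss.
          moss is a leaf — visit moss.
        Visit cedar.
        At cedar: no right child.
      Visit teak.
      At teak: no right child.
Visit bay.
At bay: go right to lily.
  At lily: go left to elm.
    elm is a leaf — visit elm.
  Visit lily.
  At lily: no right child.

fern, mint, daisy, ash, kale, rye, iris, sage, fig, fir, hop, moss, cedar, teak, bay, elm, lily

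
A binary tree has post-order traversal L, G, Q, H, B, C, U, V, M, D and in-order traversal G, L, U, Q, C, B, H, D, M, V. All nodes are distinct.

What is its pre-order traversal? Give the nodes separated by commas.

D, U, G, L, C, Q, B, H, M, V

The last element of post-order is the root; it splits in-order into left and right subtrees.
Root D: left subtree has 7 nodes {G, L, U, Q, C, B, H}, right has 2 {M, V}.
  Root U: left subtree has 2 nodes {G, L}, right has 4 {Q, C, B, H}.
    Root G: left subtree has 0 nodes { }, right has 1 {L}.
    Root C: left subtree has 1 node {Q}, right has 2 {B, H}.
      Root B: left subtree has 0 nodes { }, right has 1 {H}.
  Root M: left subtree has 0 nodes { }, right has 1 {V}.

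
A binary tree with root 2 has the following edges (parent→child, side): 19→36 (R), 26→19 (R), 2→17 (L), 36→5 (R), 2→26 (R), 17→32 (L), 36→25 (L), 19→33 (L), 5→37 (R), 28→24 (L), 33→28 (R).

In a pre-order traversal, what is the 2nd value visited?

17

Pre-order visits the node, then its left subtree, then its right subtree.
Visit 2.
At 2: go left to 17.
  Visit 17.
  At 17: go left to 32.
    32 is a leaf — visit 32.
  At 17: no right child.
At 2: go right to 26.
  Visit 26.
  At 26: no left child.
  At 26: go right to 19.
    Visit 19.
    At 19: go left to 33.
      Visit 33.
      At 33: no left child.
      At 33: go right to 28.
        Visit 28.
        At 28: go left to 24.
          24 is a leaf — visit 24.
        At 28: no right child.
    At 19: go right to 36.
      Visit 36.
      At 36: go left to 25.
        25 is a leaf — visit 25.
      At 36: go right to 5.
        Visit 5.
        At 5: no left child.
        At 5: go right to 37.
          37 is a leaf — visit 37.
Full pre-order sequence: 2, 17, 32, 26, 19, 33, 28, 24, 36, 25, 5, 37.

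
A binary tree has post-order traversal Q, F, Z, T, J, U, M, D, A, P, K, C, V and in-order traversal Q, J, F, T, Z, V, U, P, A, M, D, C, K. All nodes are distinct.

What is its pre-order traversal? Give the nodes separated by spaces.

The last element of post-order is the root; it splits in-order into left and right subtrees.
Root V: left subtree has 5 nodes {Q, J, F, T, Z}, right has 7 {U, P, A, M, D, C, K}.
  Root J: left subtree has 1 node {Q}, right has 3 {F, T, Z}.
    Root T: left subtree has 1 node {F}, right has 1 {Z}.
  Root C: left subtree has 5 nodes {U, P, A, M, D}, right has 1 {K}.
    Root P: left subtree has 1 node {U}, right has 3 {A, M, D}.
      Root A: left subtree has 0 nodes { }, right has 2 {M, D}.
        Root D: left subtree has 1 node {M}, right has 0 { }.

V J Q T F Z C P U A D M K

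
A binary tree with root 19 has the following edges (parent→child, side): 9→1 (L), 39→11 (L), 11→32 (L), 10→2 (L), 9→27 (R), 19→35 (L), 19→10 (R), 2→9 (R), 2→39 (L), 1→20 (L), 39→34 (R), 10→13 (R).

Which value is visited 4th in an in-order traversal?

In-order visits the left subtree, then the node, then the right subtree.
At 19: go left to 35.
  35 is a leaf — visit 35.
Visit 19.
At 19: go right to 10.
  At 10: go left to 2.
    At 2: go left to 39.
      At 39: go left to 11.
        At 11: go left to 32.
          32 is a leaf — visit 32.
        Visit 11.
        At 11: no right child.
      Visit 39.
      At 39: go right to 34.
        34 is a leaf — visit 34.
    Visit 2.
    At 2: go right to 9.
      At 9: go left to 1.
        At 1: go left to 20.
          20 is a leaf — visit 20.
        Visit 1.
        At 1: no right child.
      Visit 9.
      At 9: go right to 27.
        27 is a leaf — visit 27.
  Visit 10.
  At 10: go right to 13.
    13 is a leaf — visit 13.
Full in-order sequence: 35, 19, 32, 11, 39, 34, 2, 20, 1, 9, 27, 10, 13.

11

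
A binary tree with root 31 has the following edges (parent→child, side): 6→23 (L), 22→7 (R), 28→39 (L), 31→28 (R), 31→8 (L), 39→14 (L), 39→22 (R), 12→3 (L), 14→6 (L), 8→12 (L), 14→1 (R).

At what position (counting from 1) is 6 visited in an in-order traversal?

6

In-order visits the left subtree, then the node, then the right subtree.
At 31: go left to 8.
  At 8: go left to 12.
    At 12: go left to 3.
      3 is a leaf — visit 3.
    Visit 12.
    At 12: no right child.
  Visit 8.
  At 8: no right child.
Visit 31.
At 31: go right to 28.
  At 28: go left to 39.
    At 39: go left to 14.
      At 14: go left to 6.
        At 6: go left to 23.
          23 is a leaf — visit 23.
        Visit 6.
        At 6: no right child.
      Visit 14.
      At 14: go right to 1.
        1 is a leaf — visit 1.
    Visit 39.
    At 39: go right to 22.
      At 22: no left child.
      Visit 22.
      At 22: go right to 7.
        7 is a leaf — visit 7.
  Visit 28.
  At 28: no right child.
Full in-order sequence: 3, 12, 8, 31, 23, 6, 14, 1, 39, 22, 7, 28.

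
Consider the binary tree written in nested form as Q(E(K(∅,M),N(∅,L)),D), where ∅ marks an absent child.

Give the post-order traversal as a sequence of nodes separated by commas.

Post-order visits the left subtree, then the right subtree, then the node.
At Q: go left to E.
  At E: go left to K.
    At K: no left child.
    At K: go right to M.
      M is a leaf — visit M.
    Visit K.
  At E: go right to N.
    At N: no left child.
    At N: go right to L.
      L is a leaf — visit L.
    Visit N.
  Visit E.
At Q: go right to D.
  D is a leaf — visit D.
Visit Q.

M, K, L, N, E, D, Q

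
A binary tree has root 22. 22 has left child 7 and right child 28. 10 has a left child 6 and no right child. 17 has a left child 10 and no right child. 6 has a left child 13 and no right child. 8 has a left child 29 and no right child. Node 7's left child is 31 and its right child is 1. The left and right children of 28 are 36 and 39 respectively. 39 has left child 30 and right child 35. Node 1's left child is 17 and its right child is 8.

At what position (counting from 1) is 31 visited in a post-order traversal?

1

Post-order visits the left subtree, then the right subtree, then the node.
At 22: go left to 7.
  At 7: go left to 31.
    31 is a leaf — visit 31.
  At 7: go right to 1.
    At 1: go left to 17.
      At 17: go left to 10.
        At 10: go left to 6.
          At 6: go left to 13.
            13 is a leaf — visit 13.
          At 6: no right child.
          Visit 6.
        At 10: no right child.
        Visit 10.
      At 17: no right child.
      Visit 17.
    At 1: go right to 8.
      At 8: go left to 29.
        29 is a leaf — visit 29.
      At 8: no right child.
      Visit 8.
    Visit 1.
  Visit 7.
At 22: go right to 28.
  At 28: go left to 36.
    36 is a leaf — visit 36.
  At 28: go right to 39.
    At 39: go left to 30.
      30 is a leaf — visit 30.
    At 39: go right to 35.
      35 is a leaf — visit 35.
    Visit 39.
  Visit 28.
Visit 22.
Full post-order sequence: 31, 13, 6, 10, 17, 29, 8, 1, 7, 36, 30, 35, 39, 28, 22.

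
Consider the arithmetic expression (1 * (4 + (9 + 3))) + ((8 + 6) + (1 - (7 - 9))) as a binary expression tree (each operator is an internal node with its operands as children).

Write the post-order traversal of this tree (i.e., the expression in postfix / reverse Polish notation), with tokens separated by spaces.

1 4 9 3 + + * 8 6 + 1 7 9 - - + +

Post-order on an expression tree gives postfix notation: for each operator, emit left operand, right operand, then the operator.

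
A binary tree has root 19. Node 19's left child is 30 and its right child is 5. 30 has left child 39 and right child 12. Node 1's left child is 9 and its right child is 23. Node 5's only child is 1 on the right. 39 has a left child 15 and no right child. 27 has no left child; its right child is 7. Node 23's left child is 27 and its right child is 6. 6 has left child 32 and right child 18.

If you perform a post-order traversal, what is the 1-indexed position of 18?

9

Post-order visits the left subtree, then the right subtree, then the node.
At 19: go left to 30.
  At 30: go left to 39.
    At 39: go left to 15.
      15 is a leaf — visit 15.
    At 39: no right child.
    Visit 39.
  At 30: go right to 12.
    12 is a leaf — visit 12.
  Visit 30.
At 19: go right to 5.
  At 5: no left child.
  At 5: go right to 1.
    At 1: go left to 9.
      9 is a leaf — visit 9.
    At 1: go right to 23.
      At 23: go left to 27.
        At 27: no left child.
        At 27: go right to 7.
          7 is a leaf — visit 7.
        Visit 27.
      At 23: go right to 6.
        At 6: go left to 32.
          32 is a leaf — visit 32.
        At 6: go right to 18.
          18 is a leaf — visit 18.
        Visit 6.
      Visit 23.
    Visit 1.
  Visit 5.
Visit 19.
Full post-order sequence: 15, 39, 12, 30, 9, 7, 27, 32, 18, 6, 23, 1, 5, 19.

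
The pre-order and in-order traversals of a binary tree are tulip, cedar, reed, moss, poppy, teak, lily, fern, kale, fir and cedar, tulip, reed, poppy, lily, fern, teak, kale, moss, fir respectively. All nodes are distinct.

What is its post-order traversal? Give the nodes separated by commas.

The first element of pre-order is the root; it splits in-order into left and right subtrees.
Root tulip: left subtree has 1 node {cedar}, right has 8 {reed, poppy, lily, fern, teak, kale, moss, fir}.
  Root reed: left subtree has 0 nodes { }, right has 7 {poppy, lily, fern, teak, kale, moss, fir}.
    Root moss: left subtree has 5 nodes {poppy, lily, fern, teak, kale}, right has 1 {fir}.
      Root poppy: left subtree has 0 nodes { }, right has 4 {lily, fern, teak, kale}.
        Root teak: left subtree has 2 nodes {lily, fern}, right has 1 {kale}.
          Root lily: left subtree has 0 nodes { }, right has 1 {fern}.

cedar, fern, lily, kale, teak, poppy, fir, moss, reed, tulip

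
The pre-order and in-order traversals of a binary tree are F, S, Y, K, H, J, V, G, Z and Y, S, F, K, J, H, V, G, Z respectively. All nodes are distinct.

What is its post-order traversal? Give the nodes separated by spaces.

The first element of pre-order is the root; it splits in-order into left and right subtrees.
Root F: left subtree has 2 nodes {Y, S}, right has 6 {K, J, H, V, G, Z}.
  Root S: left subtree has 1 node {Y}, right has 0 { }.
  Root K: left subtree has 0 nodes { }, right has 5 {J, H, V, G, Z}.
    Root H: left subtree has 1 node {J}, right has 3 {V, G, Z}.
      Root V: left subtree has 0 nodes { }, right has 2 {G, Z}.
        Root G: left subtree has 0 nodes { }, right has 1 {Z}.

Y S J Z G V H K F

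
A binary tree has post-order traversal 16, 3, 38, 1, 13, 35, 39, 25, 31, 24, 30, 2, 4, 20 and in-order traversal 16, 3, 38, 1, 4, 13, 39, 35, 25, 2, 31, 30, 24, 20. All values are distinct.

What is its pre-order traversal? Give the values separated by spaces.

20 4 1 38 3 16 2 25 39 13 35 30 31 24

The last element of post-order is the root; it splits in-order into left and right subtrees.
Root 20: left subtree has 13 nodes {16, 3, 38, 1, 4, 13, 39, 35, 25, 2, 31, 30, 24}, right has 0 { }.
  Root 4: left subtree has 4 nodes {16, 3, 38, 1}, right has 8 {13, 39, 35, 25, 2, 31, 30, 24}.
    Root 1: left subtree has 3 nodes {16, 3, 38}, right has 0 { }.
      Root 38: left subtree has 2 nodes {16, 3}, right has 0 { }.
        Root 3: left subtree has 1 node {16}, right has 0 { }.
    Root 2: left subtree has 4 nodes {13, 39, 35, 25}, right has 3 {31, 30, 24}.
      Root 25: left subtree has 3 nodes {13, 39, 35}, right has 0 { }.
        Root 39: left subtree has 1 node {13}, right has 1 {35}.
      Root 30: left subtree has 1 node {31}, right has 1 {24}.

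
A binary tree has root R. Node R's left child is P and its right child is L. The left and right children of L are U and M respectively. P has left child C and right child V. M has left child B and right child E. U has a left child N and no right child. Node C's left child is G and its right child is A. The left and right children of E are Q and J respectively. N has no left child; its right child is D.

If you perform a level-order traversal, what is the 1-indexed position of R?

1

Level-order visits nodes level by level from the root, left to right within each level.
Level 0: R
Level 1: P, L
Level 2: C, V, U, M
Level 3: G, A, N, B, E
Level 4: D, Q, J
Full level-order sequence: R, P, L, C, V, U, M, G, A, N, B, E, D, Q, J.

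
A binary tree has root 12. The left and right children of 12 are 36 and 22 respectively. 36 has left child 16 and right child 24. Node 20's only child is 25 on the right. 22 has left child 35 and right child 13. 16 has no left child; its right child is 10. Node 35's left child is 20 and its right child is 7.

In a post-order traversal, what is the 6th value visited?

20

Post-order visits the left subtree, then the right subtree, then the node.
At 12: go left to 36.
  At 36: go left to 16.
    At 16: no left child.
    At 16: go right to 10.
      10 is a leaf — visit 10.
    Visit 16.
  At 36: go right to 24.
    24 is a leaf — visit 24.
  Visit 36.
At 12: go right to 22.
  At 22: go left to 35.
    At 35: go left to 20.
      At 20: no left child.
      At 20: go right to 25.
        25 is a leaf — visit 25.
      Visit 20.
    At 35: go right to 7.
      7 is a leaf — visit 7.
    Visit 35.
  At 22: go right to 13.
    13 is a leaf — visit 13.
  Visit 22.
Visit 12.
Full post-order sequence: 10, 16, 24, 36, 25, 20, 7, 35, 13, 22, 12.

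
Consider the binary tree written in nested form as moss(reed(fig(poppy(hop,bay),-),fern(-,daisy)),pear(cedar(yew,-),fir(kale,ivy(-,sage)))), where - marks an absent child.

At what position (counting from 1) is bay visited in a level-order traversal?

Level-order visits nodes level by level from the root, left to right within each level.
Level 0: moss
Level 1: reed, pear
Level 2: fig, fern, cedar, fir
Level 3: poppy, daisy, yew, kale, ivy
Level 4: hop, bay, sage
Full level-order sequence: moss, reed, pear, fig, fern, cedar, fir, poppy, daisy, yew, kale, ivy, hop, bay, sage.

14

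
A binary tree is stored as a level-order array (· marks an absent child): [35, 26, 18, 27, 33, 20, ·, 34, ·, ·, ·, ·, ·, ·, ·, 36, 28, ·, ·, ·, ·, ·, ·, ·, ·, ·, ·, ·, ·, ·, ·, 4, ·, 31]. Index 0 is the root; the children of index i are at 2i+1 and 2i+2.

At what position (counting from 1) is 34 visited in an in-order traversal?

In-order visits the left subtree, then the node, then the right subtree.
At 35: go left to 26.
  At 26: go left to 27.
    At 27: go left to 34.
      At 34: go left to 36.
        At 36: go left to 4.
          4 is a leaf — visit 4.
        Visit 36.
        At 36: no right child.
      Visit 34.
      At 34: go right to 28.
        At 28: go left to 31.
          31 is a leaf — visit 31.
        Visit 28.
        At 28: no right child.
    Visit 27.
    At 27: no right child.
  Visit 26.
  At 26: go right to 33.
    33 is a leaf — visit 33.
Visit 35.
At 35: go right to 18.
  At 18: go left to 20.
    20 is a leaf — visit 20.
  Visit 18.
  At 18: no right child.
Full in-order sequence: 4, 36, 34, 31, 28, 27, 26, 33, 35, 20, 18.

3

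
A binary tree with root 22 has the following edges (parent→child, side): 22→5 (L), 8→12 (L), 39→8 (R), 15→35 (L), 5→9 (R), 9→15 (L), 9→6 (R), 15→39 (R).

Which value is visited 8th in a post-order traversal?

Post-order visits the left subtree, then the right subtree, then the node.
At 22: go left to 5.
  At 5: no left child.
  At 5: go right to 9.
    At 9: go left to 15.
      At 15: go left to 35.
        35 is a leaf — visit 35.
      At 15: go right to 39.
        At 39: no left child.
        At 39: go right to 8.
          At 8: go left to 12.
            12 is a leaf — visit 12.
          At 8: no right child.
          Visit 8.
        Visit 39.
      Visit 15.
    At 9: go right to 6.
      6 is a leaf — visit 6.
    Visit 9.
  Visit 5.
At 22: no right child.
Visit 22.
Full post-order sequence: 35, 12, 8, 39, 15, 6, 9, 5, 22.

5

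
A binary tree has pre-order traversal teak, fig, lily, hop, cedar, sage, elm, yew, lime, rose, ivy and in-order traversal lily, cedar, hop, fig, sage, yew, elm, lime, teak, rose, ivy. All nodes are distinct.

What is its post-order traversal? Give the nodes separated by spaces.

cedar hop lily yew lime elm sage fig ivy rose teak

The first element of pre-order is the root; it splits in-order into left and right subtrees.
Root teak: left subtree has 8 nodes {lily, cedar, hop, fig, sage, yew, elm, lime}, right has 2 {rose, ivy}.
  Root fig: left subtree has 3 nodes {lily, cedar, hop}, right has 4 {sage, yew, elm, lime}.
    Root lily: left subtree has 0 nodes { }, right has 2 {cedar, hop}.
      Root hop: left subtree has 1 node {cedar}, right has 0 { }.
    Root sage: left subtree has 0 nodes { }, right has 3 {yew, elm, lime}.
      Root elm: left subtree has 1 node {yew}, right has 1 {lime}.
  Root rose: left subtree has 0 nodes { }, right has 1 {ivy}.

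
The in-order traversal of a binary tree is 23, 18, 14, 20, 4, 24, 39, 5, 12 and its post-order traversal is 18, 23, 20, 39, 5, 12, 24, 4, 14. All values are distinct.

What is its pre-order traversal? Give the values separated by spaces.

The last element of post-order is the root; it splits in-order into left and right subtrees.
Root 14: left subtree has 2 nodes {23, 18}, right has 6 {20, 4, 24, 39, 5, 12}.
  Root 23: left subtree has 0 nodes { }, right has 1 {18}.
  Root 4: left subtree has 1 node {20}, right has 4 {24, 39, 5, 12}.
    Root 24: left subtree has 0 nodes { }, right has 3 {39, 5, 12}.
      Root 12: left subtree has 2 nodes {39, 5}, right has 0 { }.
        Root 5: left subtree has 1 node {39}, right has 0 { }.

14 23 18 4 20 24 12 5 39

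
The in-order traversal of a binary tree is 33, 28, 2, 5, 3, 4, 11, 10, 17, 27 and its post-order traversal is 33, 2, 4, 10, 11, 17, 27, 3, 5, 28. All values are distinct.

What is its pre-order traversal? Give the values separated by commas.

28, 33, 5, 2, 3, 27, 17, 11, 4, 10

The last element of post-order is the root; it splits in-order into left and right subtrees.
Root 28: left subtree has 1 node {33}, right has 8 {2, 5, 3, 4, 11, 10, 17, 27}.
  Root 5: left subtree has 1 node {2}, right has 6 {3, 4, 11, 10, 17, 27}.
    Root 3: left subtree has 0 nodes { }, right has 5 {4, 11, 10, 17, 27}.
      Root 27: left subtree has 4 nodes {4, 11, 10, 17}, right has 0 { }.
        Root 17: left subtree has 3 nodes {4, 11, 10}, right has 0 { }.
          Root 11: left subtree has 1 node {4}, right has 1 {10}.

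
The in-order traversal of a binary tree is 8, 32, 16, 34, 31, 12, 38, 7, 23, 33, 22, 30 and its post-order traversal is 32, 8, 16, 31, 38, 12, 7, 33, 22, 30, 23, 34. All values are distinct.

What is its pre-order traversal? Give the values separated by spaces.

The last element of post-order is the root; it splits in-order into left and right subtrees.
Root 34: left subtree has 3 nodes {8, 32, 16}, right has 8 {31, 12, 38, 7, 23, 33, 22, 30}.
  Root 16: left subtree has 2 nodes {8, 32}, right has 0 { }.
    Root 8: left subtree has 0 nodes { }, right has 1 {32}.
  Root 23: left subtree has 4 nodes {31, 12, 38, 7}, right has 3 {33, 22, 30}.
    Root 7: left subtree has 3 nodes {31, 12, 38}, right has 0 { }.
      Root 12: left subtree has 1 node {31}, right has 1 {38}.
    Root 30: left subtree has 2 nodes {33, 22}, right has 0 { }.
      Root 22: left subtree has 1 node {33}, right has 0 { }.

34 16 8 32 23 7 12 31 38 30 22 33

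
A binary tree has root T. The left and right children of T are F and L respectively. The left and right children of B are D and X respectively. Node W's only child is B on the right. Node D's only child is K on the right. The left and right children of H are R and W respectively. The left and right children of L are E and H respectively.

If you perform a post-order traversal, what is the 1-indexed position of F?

Post-order visits the left subtree, then the right subtree, then the node.
At T: go left to F.
  F is a leaf — visit F.
At T: go right to L.
  At L: go left to E.
    E is a leaf — visit E.
  At L: go right to H.
    At H: go left to R.
      R is a leaf — visit R.
    At H: go right to W.
      At W: no left child.
      At W: go right to B.
        At B: go left to D.
          At D: no left child.
          At D: go right to K.
            K is a leaf — visit K.
          Visit D.
        At B: go right to X.
          X is a leaf — visit X.
        Visit B.
      Visit W.
    Visit H.
  Visit L.
Visit T.
Full post-order sequence: F, E, R, K, D, X, B, W, H, L, T.

1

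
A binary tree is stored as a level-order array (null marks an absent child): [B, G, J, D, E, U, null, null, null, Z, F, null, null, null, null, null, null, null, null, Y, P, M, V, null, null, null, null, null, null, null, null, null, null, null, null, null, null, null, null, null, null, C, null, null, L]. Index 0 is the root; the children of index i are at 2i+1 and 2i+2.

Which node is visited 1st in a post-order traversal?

Post-order visits the left subtree, then the right subtree, then the node.
At B: go left to G.
  At G: go left to D.
    D is a leaf — visit D.
  At G: go right to E.
    At E: go left to Z.
      At Z: go left to Y.
        Y is a leaf — visit Y.
      At Z: go right to P.
        At P: go left to C.
          C is a leaf — visit C.
        At P: no right child.
        Visit P.
      Visit Z.
    At E: go right to F.
      At F: go left to M.
        At M: no left child.
        At M: go right to L.
          L is a leaf — visit L.
        Visit M.
      At F: go right to V.
        V is a leaf — visit V.
      Visit F.
    Visit E.
  Visit G.
At B: go right to J.
  At J: go left to U.
    U is a leaf — visit U.
  At J: no right child.
  Visit J.
Visit B.
Full post-order sequence: D, Y, C, P, Z, L, M, V, F, E, G, U, J, B.

D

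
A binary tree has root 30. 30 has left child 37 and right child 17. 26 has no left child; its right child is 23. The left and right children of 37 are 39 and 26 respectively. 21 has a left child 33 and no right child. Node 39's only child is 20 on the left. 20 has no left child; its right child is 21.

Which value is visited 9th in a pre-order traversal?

Pre-order visits the node, then its left subtree, then its right subtree.
Visit 30.
At 30: go left to 37.
  Visit 37.
  At 37: go left to 39.
    Visit 39.
    At 39: go left to 20.
      Visit 20.
      At 20: no left child.
      At 20: go right to 21.
        Visit 21.
        At 21: go left to 33.
          33 is a leaf — visit 33.
        At 21: no right child.
    At 39: no right child.
  At 37: go right to 26.
    Visit 26.
    At 26: no left child.
    At 26: go right to 23.
      23 is a leaf — visit 23.
At 30: go right to 17.
  17 is a leaf — visit 17.
Full pre-order sequence: 30, 37, 39, 20, 21, 33, 26, 23, 17.

17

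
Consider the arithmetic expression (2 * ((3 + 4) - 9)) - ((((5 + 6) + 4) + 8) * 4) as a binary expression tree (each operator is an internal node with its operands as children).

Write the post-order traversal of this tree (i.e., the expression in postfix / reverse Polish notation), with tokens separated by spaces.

2 3 4 + 9 - * 5 6 + 4 + 8 + 4 * -

Post-order on an expression tree gives postfix notation: for each operator, emit left operand, right operand, then the operator.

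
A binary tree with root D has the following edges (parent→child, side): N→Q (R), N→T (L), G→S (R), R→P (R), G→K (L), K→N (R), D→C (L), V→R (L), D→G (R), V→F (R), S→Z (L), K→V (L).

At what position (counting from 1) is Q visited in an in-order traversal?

In-order visits the left subtree, then the node, then the right subtree.
At D: go left to C.
  C is a leaf — visit C.
Visit D.
At D: go right to G.
  At G: go left to K.
    At K: go left to V.
      At V: go left to R.
        At R: no left child.
        Visit R.
        At R: go right to P.
          P is a leaf — visit P.
      Visit V.
      At V: go right to F.
        F is a leaf — visit F.
    Visit K.
    At K: go right to N.
      At N: go left to T.
        T is a leaf — visit T.
      Visit N.
      At N: go right to Q.
        Q is a leaf — visit Q.
  Visit G.
  At G: go right to S.
    At S: go left to Z.
      Z is a leaf — visit Z.
    Visit S.
    At S: no right child.
Full in-order sequence: C, D, R, P, V, F, K, T, N, Q, G, Z, S.

10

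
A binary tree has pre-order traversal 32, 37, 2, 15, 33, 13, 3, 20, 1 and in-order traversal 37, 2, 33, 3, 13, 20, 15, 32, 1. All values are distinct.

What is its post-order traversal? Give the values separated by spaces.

3 20 13 33 15 2 37 1 32

The first element of pre-order is the root; it splits in-order into left and right subtrees.
Root 32: left subtree has 7 nodes {37, 2, 33, 3, 13, 20, 15}, right has 1 {1}.
  Root 37: left subtree has 0 nodes { }, right has 6 {2, 33, 3, 13, 20, 15}.
    Root 2: left subtree has 0 nodes { }, right has 5 {33, 3, 13, 20, 15}.
      Root 15: left subtree has 4 nodes {33, 3, 13, 20}, right has 0 { }.
        Root 33: left subtree has 0 nodes { }, right has 3 {3, 13, 20}.
          Root 13: left subtree has 1 node {3}, right has 1 {20}.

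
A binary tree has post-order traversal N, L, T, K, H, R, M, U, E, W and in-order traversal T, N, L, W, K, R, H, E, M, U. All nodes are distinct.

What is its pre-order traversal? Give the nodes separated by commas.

W, T, L, N, E, R, K, H, U, M

The last element of post-order is the root; it splits in-order into left and right subtrees.
Root W: left subtree has 3 nodes {T, N, L}, right has 6 {K, R, H, E, M, U}.
  Root T: left subtree has 0 nodes { }, right has 2 {N, L}.
    Root L: left subtree has 1 node {N}, right has 0 { }.
  Root E: left subtree has 3 nodes {K, R, H}, right has 2 {M, U}.
    Root R: left subtree has 1 node {K}, right has 1 {H}.
    Root U: left subtree has 1 node {M}, right has 0 { }.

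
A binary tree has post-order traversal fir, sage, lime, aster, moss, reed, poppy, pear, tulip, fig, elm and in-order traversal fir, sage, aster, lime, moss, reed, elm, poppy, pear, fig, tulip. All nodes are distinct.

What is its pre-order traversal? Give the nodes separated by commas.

elm, reed, moss, aster, sage, fir, lime, fig, pear, poppy, tulip

The last element of post-order is the root; it splits in-order into left and right subtrees.
Root elm: left subtree has 6 nodes {fir, sage, aster, lime, moss, reed}, right has 4 {poppy, pear, fig, tulip}.
  Root reed: left subtree has 5 nodes {fir, sage, aster, lime, moss}, right has 0 { }.
    Root moss: left subtree has 4 nodes {fir, sage, aster, lime}, right has 0 { }.
      Root aster: left subtree has 2 nodes {fir, sage}, right has 1 {lime}.
        Root sage: left subtree has 1 node {fir}, right has 0 { }.
  Root fig: left subtree has 2 nodes {poppy, pear}, right has 1 {tulip}.
    Root pear: left subtree has 1 node {poppy}, right has 0 { }.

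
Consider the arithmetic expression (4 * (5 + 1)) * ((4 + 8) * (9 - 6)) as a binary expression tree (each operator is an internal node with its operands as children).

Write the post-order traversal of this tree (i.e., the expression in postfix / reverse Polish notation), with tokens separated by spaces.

4 5 1 + * 4 8 + 9 6 - * *

Post-order on an expression tree gives postfix notation: for each operator, emit left operand, right operand, then the operator.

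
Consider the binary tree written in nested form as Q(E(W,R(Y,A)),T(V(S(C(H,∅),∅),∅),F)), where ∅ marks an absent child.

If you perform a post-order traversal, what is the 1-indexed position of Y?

Post-order visits the left subtree, then the right subtree, then the node.
At Q: go left to E.
  At E: go left to W.
    W is a leaf — visit W.
  At E: go right to R.
    At R: go left to Y.
      Y is a leaf — visit Y.
    At R: go right to A.
      A is a leaf — visit A.
    Visit R.
  Visit E.
At Q: go right to T.
  At T: go left to V.
    At V: go left to S.
      At S: go left to C.
        At C: go left to H.
          H is a leaf — visit H.
        At C: no right child.
        Visit C.
      At S: no right child.
      Visit S.
    At V: no right child.
    Visit V.
  At T: go right to F.
    F is a leaf — visit F.
  Visit T.
Visit Q.
Full post-order sequence: W, Y, A, R, E, H, C, S, V, F, T, Q.

2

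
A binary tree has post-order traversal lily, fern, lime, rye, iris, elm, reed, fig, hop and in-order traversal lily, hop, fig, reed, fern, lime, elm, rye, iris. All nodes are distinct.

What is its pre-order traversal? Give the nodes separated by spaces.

The last element of post-order is the root; it splits in-order into left and right subtrees.
Root hop: left subtree has 1 node {lily}, right has 7 {fig, reed, fern, lime, elm, rye, iris}.
  Root fig: left subtree has 0 nodes { }, right has 6 {reed, fern, lime, elm, rye, iris}.
    Root reed: left subtree has 0 nodes { }, right has 5 {fern, lime, elm, rye, iris}.
      Root elm: left subtree has 2 nodes {fern, lime}, right has 2 {rye, iris}.
        Root lime: left subtree has 1 node {fern}, right has 0 { }.
        Root iris: left subtree has 1 node {rye}, right has 0 { }.

hop lily fig reed elm lime fern iris rye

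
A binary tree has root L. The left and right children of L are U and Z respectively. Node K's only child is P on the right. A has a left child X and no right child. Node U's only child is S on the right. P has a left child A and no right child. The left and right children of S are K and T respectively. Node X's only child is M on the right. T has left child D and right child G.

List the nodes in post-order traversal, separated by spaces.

M X A P K D G T S U Z L

Post-order visits the left subtree, then the right subtree, then the node.
At L: go left to U.
  At U: no left child.
  At U: go right to S.
    At S: go left to K.
      At K: no left child.
      At K: go right to P.
        At P: go left to A.
          At A: go left to X.
            At X: no left child.
            At X: go right to M.
              M is a leaf — visit M.
            Visit X.
          At A: no right child.
          Visit A.
        At P: no right child.
        Visit P.
      Visit K.
    At S: go right to T.
      At T: go left to D.
        D is a leaf — visit D.
      At T: go right to G.
        G is a leaf — visit G.
      Visit T.
    Visit S.
  Visit U.
At L: go right to Z.
  Z is a leaf — visit Z.
Visit L.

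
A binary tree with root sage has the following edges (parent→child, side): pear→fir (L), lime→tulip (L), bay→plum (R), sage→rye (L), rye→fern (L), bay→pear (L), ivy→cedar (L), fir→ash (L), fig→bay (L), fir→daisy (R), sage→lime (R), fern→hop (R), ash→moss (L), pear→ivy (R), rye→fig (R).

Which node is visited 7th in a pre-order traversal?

Pre-order visits the node, then its left subtree, then its right subtree.
Visit sage.
At sage: go left to rye.
  Visit rye.
  At rye: go left to fern.
    Visit fern.
    At fern: no left child.
    At fern: go right to hop.
      hop is a leaf — visit hop.
  At rye: go right to fig.
    Visit fig.
    At fig: go left to bay.
      Visit bay.
      At bay: go left to pear.
        Visit pear.
        At pear: go left to fir.
          Visit fir.
          At fir: go left to ash.
            Visit ash.
            At ash: go left to moss.
              moss is a leaf — visit moss.
            At ash: no right child.
          At fir: go right to daisy.
            daisy is a leaf — visit daisy.
        At pear: go right to ivy.
          Visit ivy.
          At ivy: go left to cedar.
            cedar is a leaf — visit cedar.
          At ivy: no right child.
      At bay: go right to plum.
        plum is a leaf — visit plum.
    At fig: no right child.
At sage: go right to lime.
  Visit lime.
  At lime: go left to tulip.
    tulip is a leaf — visit tulip.
  At lime: no right child.
Full pre-order sequence: sage, rye, fern, hop, fig, bay, pear, fir, ash, moss, daisy, ivy, cedar, plum, lime, tulip.

pear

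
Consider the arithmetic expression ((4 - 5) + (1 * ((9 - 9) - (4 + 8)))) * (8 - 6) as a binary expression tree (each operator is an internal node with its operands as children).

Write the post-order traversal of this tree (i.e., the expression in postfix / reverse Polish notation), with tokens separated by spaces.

4 5 - 1 9 9 - 4 8 + - * + 8 6 - *

Post-order on an expression tree gives postfix notation: for each operator, emit left operand, right operand, then the operator.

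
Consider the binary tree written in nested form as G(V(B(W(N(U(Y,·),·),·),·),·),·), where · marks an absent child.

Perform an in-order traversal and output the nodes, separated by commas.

In-order visits the left subtree, then the node, then the right subtree.
At G: go left to V.
  At V: go left to B.
    At B: go left to W.
      At W: go left to N.
        At N: go left to U.
          At U: go left to Y.
            Y is a leaf — visit Y.
          Visit U.
          At U: no right child.
        Visit N.
        At N: no right child.
      Visit W.
      At W: no right child.
    Visit B.
    At B: no right child.
  Visit V.
  At V: no right child.
Visit G.
At G: no right child.

Y, U, N, W, B, V, G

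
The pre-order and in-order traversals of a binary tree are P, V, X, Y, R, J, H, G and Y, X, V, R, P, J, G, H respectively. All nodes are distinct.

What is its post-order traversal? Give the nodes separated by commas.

The first element of pre-order is the root; it splits in-order into left and right subtrees.
Root P: left subtree has 4 nodes {Y, X, V, R}, right has 3 {J, G, H}.
  Root V: left subtree has 2 nodes {Y, X}, right has 1 {R}.
    Root X: left subtree has 1 node {Y}, right has 0 { }.
  Root J: left subtree has 0 nodes { }, right has 2 {G, H}.
    Root H: left subtree has 1 node {G}, right has 0 { }.

Y, X, R, V, G, H, J, P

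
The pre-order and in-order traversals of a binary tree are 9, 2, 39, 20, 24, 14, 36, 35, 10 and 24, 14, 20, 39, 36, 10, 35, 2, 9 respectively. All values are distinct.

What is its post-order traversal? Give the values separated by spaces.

14 24 20 10 35 36 39 2 9

The first element of pre-order is the root; it splits in-order into left and right subtrees.
Root 9: left subtree has 8 nodes {24, 14, 20, 39, 36, 10, 35, 2}, right has 0 { }.
  Root 2: left subtree has 7 nodes {24, 14, 20, 39, 36, 10, 35}, right has 0 { }.
    Root 39: left subtree has 3 nodes {24, 14, 20}, right has 3 {36, 10, 35}.
      Root 20: left subtree has 2 nodes {24, 14}, right has 0 { }.
        Root 24: left subtree has 0 nodes { }, right has 1 {14}.
      Root 36: left subtree has 0 nodes { }, right has 2 {10, 35}.
        Root 35: left subtree has 1 node {10}, right has 0 { }.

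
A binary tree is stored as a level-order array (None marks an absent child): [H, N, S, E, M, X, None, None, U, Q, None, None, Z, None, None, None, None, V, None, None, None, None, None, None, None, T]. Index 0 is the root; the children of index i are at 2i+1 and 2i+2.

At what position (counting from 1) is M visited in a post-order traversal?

5

Post-order visits the left subtree, then the right subtree, then the node.
At H: go left to N.
  At N: go left to E.
    At E: no left child.
    At E: go right to U.
      At U: go left to V.
        V is a leaf — visit V.
      At U: no right child.
      Visit U.
    Visit E.
  At N: go right to M.
    At M: go left to Q.
      Q is a leaf — visit Q.
    At M: no right child.
    Visit M.
  Visit N.
At H: go right to S.
  At S: go left to X.
    At X: no left child.
    At X: go right to Z.
      At Z: go left to T.
        T is a leaf — visit T.
      At Z: no right child.
      Visit Z.
    Visit X.
  At S: no right child.
  Visit S.
Visit H.
Full post-order sequence: V, U, E, Q, M, N, T, Z, X, S, H.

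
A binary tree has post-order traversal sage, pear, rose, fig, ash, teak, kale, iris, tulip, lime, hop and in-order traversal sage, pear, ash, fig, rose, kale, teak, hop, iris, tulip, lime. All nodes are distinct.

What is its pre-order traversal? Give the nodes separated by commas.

The last element of post-order is the root; it splits in-order into left and right subtrees.
Root hop: left subtree has 7 nodes {sage, pear, ash, fig, rose, kale, teak}, right has 3 {iris, tulip, lime}.
  Root kale: left subtree has 5 nodes {sage, pear, ash, fig, rose}, right has 1 {teak}.
    Root ash: left subtree has 2 nodes {sage, pear}, right has 2 {fig, rose}.
      Root pear: left subtree has 1 node {sage}, right has 0 { }.
      Root fig: left subtree has 0 nodes { }, right has 1 {rose}.
  Root lime: left subtree has 2 nodes {iris, tulip}, right has 0 { }.
    Root tulip: left subtree has 1 node {iris}, right has 0 { }.

hop, kale, ash, pear, sage, fig, rose, teak, lime, tulip, iris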